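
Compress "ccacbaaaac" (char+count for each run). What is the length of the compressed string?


Input: ccacbaaaac
Runs:
  'c' x 2 => "c2"
  'a' x 1 => "a1"
  'c' x 1 => "c1"
  'b' x 1 => "b1"
  'a' x 4 => "a4"
  'c' x 1 => "c1"
Compressed: "c2a1c1b1a4c1"
Compressed length: 12

12


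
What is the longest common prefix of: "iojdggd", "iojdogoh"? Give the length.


Words: iojdggd, iojdogoh
  Position 0: all 'i' => match
  Position 1: all 'o' => match
  Position 2: all 'j' => match
  Position 3: all 'd' => match
  Position 4: ('g', 'o') => mismatch, stop
LCP = "iojd" (length 4)

4


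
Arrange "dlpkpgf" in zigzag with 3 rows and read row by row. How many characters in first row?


Zigzag "dlpkpgf" into 3 rows:
Placing characters:
  'd' => row 0
  'l' => row 1
  'p' => row 2
  'k' => row 1
  'p' => row 0
  'g' => row 1
  'f' => row 2
Rows:
  Row 0: "dp"
  Row 1: "lkg"
  Row 2: "pf"
First row length: 2

2


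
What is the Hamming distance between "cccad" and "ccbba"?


Comparing "cccad" and "ccbba" position by position:
  Position 0: 'c' vs 'c' => same
  Position 1: 'c' vs 'c' => same
  Position 2: 'c' vs 'b' => differ
  Position 3: 'a' vs 'b' => differ
  Position 4: 'd' vs 'a' => differ
Total differences (Hamming distance): 3

3


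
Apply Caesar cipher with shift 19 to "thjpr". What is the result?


Caesar cipher: shift "thjpr" by 19
  't' (pos 19) + 19 = pos 12 = 'm'
  'h' (pos 7) + 19 = pos 0 = 'a'
  'j' (pos 9) + 19 = pos 2 = 'c'
  'p' (pos 15) + 19 = pos 8 = 'i'
  'r' (pos 17) + 19 = pos 10 = 'k'
Result: macik

macik


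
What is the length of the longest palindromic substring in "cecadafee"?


Input: "cecadafee"
Checking substrings for palindromes:
  [0:3] "cec" (len 3) => palindrome
  [3:6] "ada" (len 3) => palindrome
  [7:9] "ee" (len 2) => palindrome
Longest palindromic substring: "cec" with length 3

3


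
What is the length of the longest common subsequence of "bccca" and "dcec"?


LCS of "bccca" and "dcec"
DP table:
           d    c    e    c
      0    0    0    0    0
  b   0    0    0    0    0
  c   0    0    1    1    1
  c   0    0    1    1    2
  c   0    0    1    1    2
  a   0    0    1    1    2
LCS length = dp[5][4] = 2

2


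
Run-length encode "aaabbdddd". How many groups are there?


Input: aaabbdddd
Scanning for consecutive runs:
  Group 1: 'a' x 3 (positions 0-2)
  Group 2: 'b' x 2 (positions 3-4)
  Group 3: 'd' x 4 (positions 5-8)
Total groups: 3

3


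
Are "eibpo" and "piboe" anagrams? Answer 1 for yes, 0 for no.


Strings: "eibpo", "piboe"
Sorted first:  beiop
Sorted second: beiop
Sorted forms match => anagrams

1


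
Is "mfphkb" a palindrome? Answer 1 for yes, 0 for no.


Input: mfphkb
Reversed: bkhpfm
  Compare pos 0 ('m') with pos 5 ('b'): MISMATCH
  Compare pos 1 ('f') with pos 4 ('k'): MISMATCH
  Compare pos 2 ('p') with pos 3 ('h'): MISMATCH
Result: not a palindrome

0


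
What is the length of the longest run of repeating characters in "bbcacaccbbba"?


Input: "bbcacaccbbba"
Scanning for longest run:
  Position 1 ('b'): continues run of 'b', length=2
  Position 2 ('c'): new char, reset run to 1
  Position 3 ('a'): new char, reset run to 1
  Position 4 ('c'): new char, reset run to 1
  Position 5 ('a'): new char, reset run to 1
  Position 6 ('c'): new char, reset run to 1
  Position 7 ('c'): continues run of 'c', length=2
  Position 8 ('b'): new char, reset run to 1
  Position 9 ('b'): continues run of 'b', length=2
  Position 10 ('b'): continues run of 'b', length=3
  Position 11 ('a'): new char, reset run to 1
Longest run: 'b' with length 3

3


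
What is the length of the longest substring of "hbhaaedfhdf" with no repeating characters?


Input: "hbhaaedfhdf"
Sliding window (track last position of each char):
  Position 0 ('h'): window [0,0] length 1 -- new best
  Position 1 ('b'): window [0,1] length 2 -- new best
  Position 2 ('h'): repeat (last at 0), move window start to 1
  Position 2 ('h'): window [1,2] length 2
  Position 3 ('a'): window [1,3] length 3 -- new best
  Position 4 ('a'): repeat (last at 3), move window start to 4
  Position 4 ('a'): window [4,4] length 1
  Position 5 ('e'): window [4,5] length 2
  Position 6 ('d'): window [4,6] length 3
  Position 7 ('f'): window [4,7] length 4 -- new best
  Position 8 ('h'): window [4,8] length 5 -- new best
  Position 9 ('d'): repeat (last at 6), move window start to 7
  Position 9 ('d'): window [7,9] length 3
  Position 10 ('f'): repeat (last at 7), move window start to 8
  Position 10 ('f'): window [8,10] length 3
Longest substring with no repeats: "aedfh" with length 5

5


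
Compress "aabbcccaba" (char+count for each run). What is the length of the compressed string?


Input: aabbcccaba
Runs:
  'a' x 2 => "a2"
  'b' x 2 => "b2"
  'c' x 3 => "c3"
  'a' x 1 => "a1"
  'b' x 1 => "b1"
  'a' x 1 => "a1"
Compressed: "a2b2c3a1b1a1"
Compressed length: 12

12


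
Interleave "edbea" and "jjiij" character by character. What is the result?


Interleaving "edbea" and "jjiij":
  Position 0: 'e' from first, 'j' from second => "ej"
  Position 1: 'd' from first, 'j' from second => "dj"
  Position 2: 'b' from first, 'i' from second => "bi"
  Position 3: 'e' from first, 'i' from second => "ei"
  Position 4: 'a' from first, 'j' from second => "aj"
Result: ejdjbieiaj

ejdjbieiaj


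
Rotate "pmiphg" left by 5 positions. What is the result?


Input: "pmiphg", rotate left by 5
First 5 characters: "pmiph"
Remaining characters: "g"
Concatenate remaining + first: "g" + "pmiph" = "gpmiph"

gpmiph


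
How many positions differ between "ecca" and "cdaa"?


Comparing "ecca" and "cdaa" position by position:
  Position 0: 'e' vs 'c' => DIFFER
  Position 1: 'c' vs 'd' => DIFFER
  Position 2: 'c' vs 'a' => DIFFER
  Position 3: 'a' vs 'a' => same
Positions that differ: 3

3


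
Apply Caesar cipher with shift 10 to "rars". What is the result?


Caesar cipher: shift "rars" by 10
  'r' (pos 17) + 10 = pos 1 = 'b'
  'a' (pos 0) + 10 = pos 10 = 'k'
  'r' (pos 17) + 10 = pos 1 = 'b'
  's' (pos 18) + 10 = pos 2 = 'c'
Result: bkbc

bkbc


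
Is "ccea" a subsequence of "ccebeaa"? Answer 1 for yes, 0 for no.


Check if "ccea" is a subsequence of "ccebeaa"
Greedy scan:
  Position 0 ('c'): matches sub[0] = 'c'
  Position 1 ('c'): matches sub[1] = 'c'
  Position 2 ('e'): matches sub[2] = 'e'
  Position 3 ('b'): no match needed
  Position 4 ('e'): no match needed
  Position 5 ('a'): matches sub[3] = 'a'
  Position 6 ('a'): no match needed
All 4 characters matched => is a subsequence

1


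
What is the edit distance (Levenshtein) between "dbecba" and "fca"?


Computing edit distance: "dbecba" -> "fca"
DP table:
           f    c    a
      0    1    2    3
  d   1    1    2    3
  b   2    2    2    3
  e   3    3    3    3
  c   4    4    3    4
  b   5    5    4    4
  a   6    6    5    4
Edit distance = dp[6][3] = 4

4


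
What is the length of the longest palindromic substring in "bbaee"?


Input: "bbaee"
Checking substrings for palindromes:
  [0:2] "bb" (len 2) => palindrome
  [3:5] "ee" (len 2) => palindrome
Longest palindromic substring: "bb" with length 2

2


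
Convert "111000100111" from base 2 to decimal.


Input: "111000100111" in base 2
Positional expansion:
  Digit '1' (value 1) x 2^11 = 2048
  Digit '1' (value 1) x 2^10 = 1024
  Digit '1' (value 1) x 2^9 = 512
  Digit '0' (value 0) x 2^8 = 0
  Digit '0' (value 0) x 2^7 = 0
  Digit '0' (value 0) x 2^6 = 0
  Digit '1' (value 1) x 2^5 = 32
  Digit '0' (value 0) x 2^4 = 0
  Digit '0' (value 0) x 2^3 = 0
  Digit '1' (value 1) x 2^2 = 4
  Digit '1' (value 1) x 2^1 = 2
  Digit '1' (value 1) x 2^0 = 1
Sum = 3623

3623


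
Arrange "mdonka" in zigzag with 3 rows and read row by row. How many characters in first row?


Zigzag "mdonka" into 3 rows:
Placing characters:
  'm' => row 0
  'd' => row 1
  'o' => row 2
  'n' => row 1
  'k' => row 0
  'a' => row 1
Rows:
  Row 0: "mk"
  Row 1: "dna"
  Row 2: "o"
First row length: 2

2


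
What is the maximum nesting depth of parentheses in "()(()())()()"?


Input: "()(()())()()"
Tracking depth:
  Position 0 '(': depth becomes 1
  Position 1 ')': depth becomes 0
  Position 2 '(': depth becomes 1
  Position 3 '(': depth becomes 2
  Position 4 ')': depth becomes 1
  Position 5 '(': depth becomes 2
  Position 6 ')': depth becomes 1
  Position 7 ')': depth becomes 0
  Position 8 '(': depth becomes 1
  Position 9 ')': depth becomes 0
  Position 10 '(': depth becomes 1
  Position 11 ')': depth becomes 0
Maximum depth reached: 2

2


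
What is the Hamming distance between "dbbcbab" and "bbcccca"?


Comparing "dbbcbab" and "bbcccca" position by position:
  Position 0: 'd' vs 'b' => differ
  Position 1: 'b' vs 'b' => same
  Position 2: 'b' vs 'c' => differ
  Position 3: 'c' vs 'c' => same
  Position 4: 'b' vs 'c' => differ
  Position 5: 'a' vs 'c' => differ
  Position 6: 'b' vs 'a' => differ
Total differences (Hamming distance): 5

5


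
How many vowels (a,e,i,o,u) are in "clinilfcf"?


Input: clinilfcf
Checking each character:
  'c' at position 0: consonant
  'l' at position 1: consonant
  'i' at position 2: vowel (running total: 1)
  'n' at position 3: consonant
  'i' at position 4: vowel (running total: 2)
  'l' at position 5: consonant
  'f' at position 6: consonant
  'c' at position 7: consonant
  'f' at position 8: consonant
Total vowels: 2

2


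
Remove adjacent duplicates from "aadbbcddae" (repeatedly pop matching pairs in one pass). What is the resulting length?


Input: aadbbcddae
Stack-based adjacent duplicate removal:
  Read 'a': push. Stack: a
  Read 'a': matches stack top 'a' => pop. Stack: (empty)
  Read 'd': push. Stack: d
  Read 'b': push. Stack: db
  Read 'b': matches stack top 'b' => pop. Stack: d
  Read 'c': push. Stack: dc
  Read 'd': push. Stack: dcd
  Read 'd': matches stack top 'd' => pop. Stack: dc
  Read 'a': push. Stack: dca
  Read 'e': push. Stack: dcae
Final stack: "dcae" (length 4)

4


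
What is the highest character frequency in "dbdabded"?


Input: dbdabded
Character counts:
  'a': 1
  'b': 2
  'd': 4
  'e': 1
Maximum frequency: 4

4


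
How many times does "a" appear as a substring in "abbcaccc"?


Searching for "a" in "abbcaccc"
Scanning each position:
  Position 0: "a" => MATCH
  Position 1: "b" => no
  Position 2: "b" => no
  Position 3: "c" => no
  Position 4: "a" => MATCH
  Position 5: "c" => no
  Position 6: "c" => no
  Position 7: "c" => no
Total occurrences: 2

2


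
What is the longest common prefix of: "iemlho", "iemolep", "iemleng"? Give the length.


Words: iemlho, iemolep, iemleng
  Position 0: all 'i' => match
  Position 1: all 'e' => match
  Position 2: all 'm' => match
  Position 3: ('l', 'o', 'l') => mismatch, stop
LCP = "iem" (length 3)

3


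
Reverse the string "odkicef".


Input: odkicef
Reading characters right to left:
  Position 6: 'f'
  Position 5: 'e'
  Position 4: 'c'
  Position 3: 'i'
  Position 2: 'k'
  Position 1: 'd'
  Position 0: 'o'
Reversed: fecikdo

fecikdo


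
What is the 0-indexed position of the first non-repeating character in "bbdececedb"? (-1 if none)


Input: bbdececedb
Character frequencies:
  'b': 3
  'c': 2
  'd': 2
  'e': 3
Scanning left to right for freq == 1:
  Position 0 ('b'): freq=3, skip
  Position 1 ('b'): freq=3, skip
  Position 2 ('d'): freq=2, skip
  Position 3 ('e'): freq=3, skip
  Position 4 ('c'): freq=2, skip
  Position 5 ('e'): freq=3, skip
  Position 6 ('c'): freq=2, skip
  Position 7 ('e'): freq=3, skip
  Position 8 ('d'): freq=2, skip
  Position 9 ('b'): freq=3, skip
  No unique character found => answer = -1

-1


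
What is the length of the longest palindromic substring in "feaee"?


Input: "feaee"
Checking substrings for palindromes:
  [1:4] "eae" (len 3) => palindrome
  [3:5] "ee" (len 2) => palindrome
Longest palindromic substring: "eae" with length 3

3


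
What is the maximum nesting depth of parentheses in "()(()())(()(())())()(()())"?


Input: "()(()())(()(())())()(()())"
Tracking depth:
  Position 0 '(': depth becomes 1
  Position 1 ')': depth becomes 0
  Position 2 '(': depth becomes 1
  Position 3 '(': depth becomes 2
  Position 4 ')': depth becomes 1
  Position 5 '(': depth becomes 2
  Position 6 ')': depth becomes 1
  Position 7 ')': depth becomes 0
  Position 8 '(': depth becomes 1
  Position 9 '(': depth becomes 2
  Position 10 ')': depth becomes 1
  Position 11 '(': depth becomes 2
  Position 12 '(': depth becomes 3
  Position 13 ')': depth becomes 2
  Position 14 ')': depth becomes 1
  Position 15 '(': depth becomes 2
  Position 16 ')': depth becomes 1
  Position 17 ')': depth becomes 0
  Position 18 '(': depth becomes 1
  Position 19 ')': depth becomes 0
  Position 20 '(': depth becomes 1
  Position 21 '(': depth becomes 2
  Position 22 ')': depth becomes 1
  Position 23 '(': depth becomes 2
  Position 24 ')': depth becomes 1
  Position 25 ')': depth becomes 0
Maximum depth reached: 3

3


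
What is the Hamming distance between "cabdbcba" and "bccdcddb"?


Comparing "cabdbcba" and "bccdcddb" position by position:
  Position 0: 'c' vs 'b' => differ
  Position 1: 'a' vs 'c' => differ
  Position 2: 'b' vs 'c' => differ
  Position 3: 'd' vs 'd' => same
  Position 4: 'b' vs 'c' => differ
  Position 5: 'c' vs 'd' => differ
  Position 6: 'b' vs 'd' => differ
  Position 7: 'a' vs 'b' => differ
Total differences (Hamming distance): 7

7


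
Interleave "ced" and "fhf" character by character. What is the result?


Interleaving "ced" and "fhf":
  Position 0: 'c' from first, 'f' from second => "cf"
  Position 1: 'e' from first, 'h' from second => "eh"
  Position 2: 'd' from first, 'f' from second => "df"
Result: cfehdf

cfehdf


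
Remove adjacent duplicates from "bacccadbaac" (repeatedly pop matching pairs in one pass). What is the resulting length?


Input: bacccadbaac
Stack-based adjacent duplicate removal:
  Read 'b': push. Stack: b
  Read 'a': push. Stack: ba
  Read 'c': push. Stack: bac
  Read 'c': matches stack top 'c' => pop. Stack: ba
  Read 'c': push. Stack: bac
  Read 'a': push. Stack: baca
  Read 'd': push. Stack: bacad
  Read 'b': push. Stack: bacadb
  Read 'a': push. Stack: bacadba
  Read 'a': matches stack top 'a' => pop. Stack: bacadb
  Read 'c': push. Stack: bacadbc
Final stack: "bacadbc" (length 7)

7


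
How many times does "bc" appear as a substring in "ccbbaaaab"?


Searching for "bc" in "ccbbaaaab"
Scanning each position:
  Position 0: "cc" => no
  Position 1: "cb" => no
  Position 2: "bb" => no
  Position 3: "ba" => no
  Position 4: "aa" => no
  Position 5: "aa" => no
  Position 6: "aa" => no
  Position 7: "ab" => no
Total occurrences: 0

0


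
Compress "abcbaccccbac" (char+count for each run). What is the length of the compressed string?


Input: abcbaccccbac
Runs:
  'a' x 1 => "a1"
  'b' x 1 => "b1"
  'c' x 1 => "c1"
  'b' x 1 => "b1"
  'a' x 1 => "a1"
  'c' x 4 => "c4"
  'b' x 1 => "b1"
  'a' x 1 => "a1"
  'c' x 1 => "c1"
Compressed: "a1b1c1b1a1c4b1a1c1"
Compressed length: 18

18


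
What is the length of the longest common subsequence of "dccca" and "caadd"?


LCS of "dccca" and "caadd"
DP table:
           c    a    a    d    d
      0    0    0    0    0    0
  d   0    0    0    0    1    1
  c   0    1    1    1    1    1
  c   0    1    1    1    1    1
  c   0    1    1    1    1    1
  a   0    1    2    2    2    2
LCS length = dp[5][5] = 2

2


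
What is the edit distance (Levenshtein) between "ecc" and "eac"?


Computing edit distance: "ecc" -> "eac"
DP table:
           e    a    c
      0    1    2    3
  e   1    0    1    2
  c   2    1    1    1
  c   3    2    2    1
Edit distance = dp[3][3] = 1

1


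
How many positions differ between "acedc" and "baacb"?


Comparing "acedc" and "baacb" position by position:
  Position 0: 'a' vs 'b' => DIFFER
  Position 1: 'c' vs 'a' => DIFFER
  Position 2: 'e' vs 'a' => DIFFER
  Position 3: 'd' vs 'c' => DIFFER
  Position 4: 'c' vs 'b' => DIFFER
Positions that differ: 5

5


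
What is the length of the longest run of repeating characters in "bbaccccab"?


Input: "bbaccccab"
Scanning for longest run:
  Position 1 ('b'): continues run of 'b', length=2
  Position 2 ('a'): new char, reset run to 1
  Position 3 ('c'): new char, reset run to 1
  Position 4 ('c'): continues run of 'c', length=2
  Position 5 ('c'): continues run of 'c', length=3
  Position 6 ('c'): continues run of 'c', length=4
  Position 7 ('a'): new char, reset run to 1
  Position 8 ('b'): new char, reset run to 1
Longest run: 'c' with length 4

4


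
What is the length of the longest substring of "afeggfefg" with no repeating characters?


Input: "afeggfefg"
Sliding window (track last position of each char):
  Position 0 ('a'): window [0,0] length 1 -- new best
  Position 1 ('f'): window [0,1] length 2 -- new best
  Position 2 ('e'): window [0,2] length 3 -- new best
  Position 3 ('g'): window [0,3] length 4 -- new best
  Position 4 ('g'): repeat (last at 3), move window start to 4
  Position 4 ('g'): window [4,4] length 1
  Position 5 ('f'): window [4,5] length 2
  Position 6 ('e'): window [4,6] length 3
  Position 7 ('f'): repeat (last at 5), move window start to 6
  Position 7 ('f'): window [6,7] length 2
  Position 8 ('g'): window [6,8] length 3
Longest substring with no repeats: "afeg" with length 4

4


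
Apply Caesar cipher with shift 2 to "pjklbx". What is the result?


Caesar cipher: shift "pjklbx" by 2
  'p' (pos 15) + 2 = pos 17 = 'r'
  'j' (pos 9) + 2 = pos 11 = 'l'
  'k' (pos 10) + 2 = pos 12 = 'm'
  'l' (pos 11) + 2 = pos 13 = 'n'
  'b' (pos 1) + 2 = pos 3 = 'd'
  'x' (pos 23) + 2 = pos 25 = 'z'
Result: rlmndz

rlmndz


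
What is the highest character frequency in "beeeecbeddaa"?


Input: beeeecbeddaa
Character counts:
  'a': 2
  'b': 2
  'c': 1
  'd': 2
  'e': 5
Maximum frequency: 5

5


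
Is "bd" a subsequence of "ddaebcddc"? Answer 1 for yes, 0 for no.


Check if "bd" is a subsequence of "ddaebcddc"
Greedy scan:
  Position 0 ('d'): no match needed
  Position 1 ('d'): no match needed
  Position 2 ('a'): no match needed
  Position 3 ('e'): no match needed
  Position 4 ('b'): matches sub[0] = 'b'
  Position 5 ('c'): no match needed
  Position 6 ('d'): matches sub[1] = 'd'
  Position 7 ('d'): no match needed
  Position 8 ('c'): no match needed
All 2 characters matched => is a subsequence

1


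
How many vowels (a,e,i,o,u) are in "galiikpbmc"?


Input: galiikpbmc
Checking each character:
  'g' at position 0: consonant
  'a' at position 1: vowel (running total: 1)
  'l' at position 2: consonant
  'i' at position 3: vowel (running total: 2)
  'i' at position 4: vowel (running total: 3)
  'k' at position 5: consonant
  'p' at position 6: consonant
  'b' at position 7: consonant
  'm' at position 8: consonant
  'c' at position 9: consonant
Total vowels: 3

3


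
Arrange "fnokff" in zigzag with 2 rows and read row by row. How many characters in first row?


Zigzag "fnokff" into 2 rows:
Placing characters:
  'f' => row 0
  'n' => row 1
  'o' => row 0
  'k' => row 1
  'f' => row 0
  'f' => row 1
Rows:
  Row 0: "fof"
  Row 1: "nkf"
First row length: 3

3


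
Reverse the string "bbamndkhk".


Input: bbamndkhk
Reading characters right to left:
  Position 8: 'k'
  Position 7: 'h'
  Position 6: 'k'
  Position 5: 'd'
  Position 4: 'n'
  Position 3: 'm'
  Position 2: 'a'
  Position 1: 'b'
  Position 0: 'b'
Reversed: khkdnmabb

khkdnmabb


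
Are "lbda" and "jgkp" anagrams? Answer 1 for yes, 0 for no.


Strings: "lbda", "jgkp"
Sorted first:  abdl
Sorted second: gjkp
Differ at position 0: 'a' vs 'g' => not anagrams

0


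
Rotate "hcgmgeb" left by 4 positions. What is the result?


Input: "hcgmgeb", rotate left by 4
First 4 characters: "hcgm"
Remaining characters: "geb"
Concatenate remaining + first: "geb" + "hcgm" = "gebhcgm"

gebhcgm


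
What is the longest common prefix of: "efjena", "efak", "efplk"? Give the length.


Words: efjena, efak, efplk
  Position 0: all 'e' => match
  Position 1: all 'f' => match
  Position 2: ('j', 'a', 'p') => mismatch, stop
LCP = "ef" (length 2)

2


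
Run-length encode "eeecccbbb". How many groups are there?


Input: eeecccbbb
Scanning for consecutive runs:
  Group 1: 'e' x 3 (positions 0-2)
  Group 2: 'c' x 3 (positions 3-5)
  Group 3: 'b' x 3 (positions 6-8)
Total groups: 3

3


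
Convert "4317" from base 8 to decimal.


Input: "4317" in base 8
Positional expansion:
  Digit '4' (value 4) x 8^3 = 2048
  Digit '3' (value 3) x 8^2 = 192
  Digit '1' (value 1) x 8^1 = 8
  Digit '7' (value 7) x 8^0 = 7
Sum = 2255

2255


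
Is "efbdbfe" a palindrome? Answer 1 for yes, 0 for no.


Input: efbdbfe
Reversed: efbdbfe
  Compare pos 0 ('e') with pos 6 ('e'): match
  Compare pos 1 ('f') with pos 5 ('f'): match
  Compare pos 2 ('b') with pos 4 ('b'): match
Result: palindrome

1


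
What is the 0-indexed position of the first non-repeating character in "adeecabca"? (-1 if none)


Input: adeecabca
Character frequencies:
  'a': 3
  'b': 1
  'c': 2
  'd': 1
  'e': 2
Scanning left to right for freq == 1:
  Position 0 ('a'): freq=3, skip
  Position 1 ('d'): unique! => answer = 1

1


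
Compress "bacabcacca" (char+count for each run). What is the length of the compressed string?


Input: bacabcacca
Runs:
  'b' x 1 => "b1"
  'a' x 1 => "a1"
  'c' x 1 => "c1"
  'a' x 1 => "a1"
  'b' x 1 => "b1"
  'c' x 1 => "c1"
  'a' x 1 => "a1"
  'c' x 2 => "c2"
  'a' x 1 => "a1"
Compressed: "b1a1c1a1b1c1a1c2a1"
Compressed length: 18

18


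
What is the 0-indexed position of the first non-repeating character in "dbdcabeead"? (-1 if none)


Input: dbdcabeead
Character frequencies:
  'a': 2
  'b': 2
  'c': 1
  'd': 3
  'e': 2
Scanning left to right for freq == 1:
  Position 0 ('d'): freq=3, skip
  Position 1 ('b'): freq=2, skip
  Position 2 ('d'): freq=3, skip
  Position 3 ('c'): unique! => answer = 3

3


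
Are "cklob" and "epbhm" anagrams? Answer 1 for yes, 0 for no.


Strings: "cklob", "epbhm"
Sorted first:  bcklo
Sorted second: behmp
Differ at position 1: 'c' vs 'e' => not anagrams

0


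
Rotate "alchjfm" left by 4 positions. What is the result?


Input: "alchjfm", rotate left by 4
First 4 characters: "alch"
Remaining characters: "jfm"
Concatenate remaining + first: "jfm" + "alch" = "jfmalch"

jfmalch


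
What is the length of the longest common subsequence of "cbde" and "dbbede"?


LCS of "cbde" and "dbbede"
DP table:
           d    b    b    e    d    e
      0    0    0    0    0    0    0
  c   0    0    0    0    0    0    0
  b   0    0    1    1    1    1    1
  d   0    1    1    1    1    2    2
  e   0    1    1    1    2    2    3
LCS length = dp[4][6] = 3

3


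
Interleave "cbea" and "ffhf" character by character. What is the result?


Interleaving "cbea" and "ffhf":
  Position 0: 'c' from first, 'f' from second => "cf"
  Position 1: 'b' from first, 'f' from second => "bf"
  Position 2: 'e' from first, 'h' from second => "eh"
  Position 3: 'a' from first, 'f' from second => "af"
Result: cfbfehaf

cfbfehaf


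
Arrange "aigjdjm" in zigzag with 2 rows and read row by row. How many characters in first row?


Zigzag "aigjdjm" into 2 rows:
Placing characters:
  'a' => row 0
  'i' => row 1
  'g' => row 0
  'j' => row 1
  'd' => row 0
  'j' => row 1
  'm' => row 0
Rows:
  Row 0: "agdm"
  Row 1: "ijj"
First row length: 4

4


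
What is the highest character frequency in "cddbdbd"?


Input: cddbdbd
Character counts:
  'b': 2
  'c': 1
  'd': 4
Maximum frequency: 4

4


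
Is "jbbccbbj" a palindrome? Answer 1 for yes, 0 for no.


Input: jbbccbbj
Reversed: jbbccbbj
  Compare pos 0 ('j') with pos 7 ('j'): match
  Compare pos 1 ('b') with pos 6 ('b'): match
  Compare pos 2 ('b') with pos 5 ('b'): match
  Compare pos 3 ('c') with pos 4 ('c'): match
Result: palindrome

1


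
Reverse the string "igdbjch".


Input: igdbjch
Reading characters right to left:
  Position 6: 'h'
  Position 5: 'c'
  Position 4: 'j'
  Position 3: 'b'
  Position 2: 'd'
  Position 1: 'g'
  Position 0: 'i'
Reversed: hcjbdgi

hcjbdgi


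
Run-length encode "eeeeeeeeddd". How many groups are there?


Input: eeeeeeeeddd
Scanning for consecutive runs:
  Group 1: 'e' x 8 (positions 0-7)
  Group 2: 'd' x 3 (positions 8-10)
Total groups: 2

2


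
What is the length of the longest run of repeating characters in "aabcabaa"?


Input: "aabcabaa"
Scanning for longest run:
  Position 1 ('a'): continues run of 'a', length=2
  Position 2 ('b'): new char, reset run to 1
  Position 3 ('c'): new char, reset run to 1
  Position 4 ('a'): new char, reset run to 1
  Position 5 ('b'): new char, reset run to 1
  Position 6 ('a'): new char, reset run to 1
  Position 7 ('a'): continues run of 'a', length=2
Longest run: 'a' with length 2

2


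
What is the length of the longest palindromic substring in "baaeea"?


Input: "baaeea"
Checking substrings for palindromes:
  [2:6] "aeea" (len 4) => palindrome
  [1:3] "aa" (len 2) => palindrome
  [3:5] "ee" (len 2) => palindrome
Longest palindromic substring: "aeea" with length 4

4


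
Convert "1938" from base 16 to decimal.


Input: "1938" in base 16
Positional expansion:
  Digit '1' (value 1) x 16^3 = 4096
  Digit '9' (value 9) x 16^2 = 2304
  Digit '3' (value 3) x 16^1 = 48
  Digit '8' (value 8) x 16^0 = 8
Sum = 6456

6456


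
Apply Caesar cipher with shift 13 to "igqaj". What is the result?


Caesar cipher: shift "igqaj" by 13
  'i' (pos 8) + 13 = pos 21 = 'v'
  'g' (pos 6) + 13 = pos 19 = 't'
  'q' (pos 16) + 13 = pos 3 = 'd'
  'a' (pos 0) + 13 = pos 13 = 'n'
  'j' (pos 9) + 13 = pos 22 = 'w'
Result: vtdnw

vtdnw


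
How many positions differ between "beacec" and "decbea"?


Comparing "beacec" and "decbea" position by position:
  Position 0: 'b' vs 'd' => DIFFER
  Position 1: 'e' vs 'e' => same
  Position 2: 'a' vs 'c' => DIFFER
  Position 3: 'c' vs 'b' => DIFFER
  Position 4: 'e' vs 'e' => same
  Position 5: 'c' vs 'a' => DIFFER
Positions that differ: 4

4


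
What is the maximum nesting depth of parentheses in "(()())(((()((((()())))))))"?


Input: "(()())(((()((((()())))))))"
Tracking depth:
  Position 0 '(': depth becomes 1
  Position 1 '(': depth becomes 2
  Position 2 ')': depth becomes 1
  Position 3 '(': depth becomes 2
  Position 4 ')': depth becomes 1
  Position 5 ')': depth becomes 0
  Position 6 '(': depth becomes 1
  Position 7 '(': depth becomes 2
  Position 8 '(': depth becomes 3
  Position 9 '(': depth becomes 4
  Position 10 ')': depth becomes 3
  Position 11 '(': depth becomes 4
  Position 12 '(': depth becomes 5
  Position 13 '(': depth becomes 6
  Position 14 '(': depth becomes 7
  Position 15 '(': depth becomes 8
  Position 16 ')': depth becomes 7
  Position 17 '(': depth becomes 8
  Position 18 ')': depth becomes 7
  Position 19 ')': depth becomes 6
  Position 20 ')': depth becomes 5
  Position 21 ')': depth becomes 4
  Position 22 ')': depth becomes 3
  Position 23 ')': depth becomes 2
  Position 24 ')': depth becomes 1
  Position 25 ')': depth becomes 0
Maximum depth reached: 8

8


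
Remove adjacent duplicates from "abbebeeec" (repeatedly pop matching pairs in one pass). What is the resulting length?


Input: abbebeeec
Stack-based adjacent duplicate removal:
  Read 'a': push. Stack: a
  Read 'b': push. Stack: ab
  Read 'b': matches stack top 'b' => pop. Stack: a
  Read 'e': push. Stack: ae
  Read 'b': push. Stack: aeb
  Read 'e': push. Stack: aebe
  Read 'e': matches stack top 'e' => pop. Stack: aeb
  Read 'e': push. Stack: aebe
  Read 'c': push. Stack: aebec
Final stack: "aebec" (length 5)

5


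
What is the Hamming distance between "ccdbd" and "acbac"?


Comparing "ccdbd" and "acbac" position by position:
  Position 0: 'c' vs 'a' => differ
  Position 1: 'c' vs 'c' => same
  Position 2: 'd' vs 'b' => differ
  Position 3: 'b' vs 'a' => differ
  Position 4: 'd' vs 'c' => differ
Total differences (Hamming distance): 4

4


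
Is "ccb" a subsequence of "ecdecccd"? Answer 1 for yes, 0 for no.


Check if "ccb" is a subsequence of "ecdecccd"
Greedy scan:
  Position 0 ('e'): no match needed
  Position 1 ('c'): matches sub[0] = 'c'
  Position 2 ('d'): no match needed
  Position 3 ('e'): no match needed
  Position 4 ('c'): matches sub[1] = 'c'
  Position 5 ('c'): no match needed
  Position 6 ('c'): no match needed
  Position 7 ('d'): no match needed
Only matched 2/3 characters => not a subsequence

0


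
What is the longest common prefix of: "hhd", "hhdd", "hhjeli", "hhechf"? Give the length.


Words: hhd, hhdd, hhjeli, hhechf
  Position 0: all 'h' => match
  Position 1: all 'h' => match
  Position 2: ('d', 'd', 'j', 'e') => mismatch, stop
LCP = "hh" (length 2)

2


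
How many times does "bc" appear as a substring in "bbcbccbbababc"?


Searching for "bc" in "bbcbccbbababc"
Scanning each position:
  Position 0: "bb" => no
  Position 1: "bc" => MATCH
  Position 2: "cb" => no
  Position 3: "bc" => MATCH
  Position 4: "cc" => no
  Position 5: "cb" => no
  Position 6: "bb" => no
  Position 7: "ba" => no
  Position 8: "ab" => no
  Position 9: "ba" => no
  Position 10: "ab" => no
  Position 11: "bc" => MATCH
Total occurrences: 3

3


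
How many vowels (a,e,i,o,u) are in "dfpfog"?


Input: dfpfog
Checking each character:
  'd' at position 0: consonant
  'f' at position 1: consonant
  'p' at position 2: consonant
  'f' at position 3: consonant
  'o' at position 4: vowel (running total: 1)
  'g' at position 5: consonant
Total vowels: 1

1


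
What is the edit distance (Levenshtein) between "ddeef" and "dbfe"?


Computing edit distance: "ddeef" -> "dbfe"
DP table:
           d    b    f    e
      0    1    2    3    4
  d   1    0    1    2    3
  d   2    1    1    2    3
  e   3    2    2    2    2
  e   4    3    3    3    2
  f   5    4    4    3    3
Edit distance = dp[5][4] = 3

3


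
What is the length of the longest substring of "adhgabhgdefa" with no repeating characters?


Input: "adhgabhgdefa"
Sliding window (track last position of each char):
  Position 0 ('a'): window [0,0] length 1 -- new best
  Position 1 ('d'): window [0,1] length 2 -- new best
  Position 2 ('h'): window [0,2] length 3 -- new best
  Position 3 ('g'): window [0,3] length 4 -- new best
  Position 4 ('a'): repeat (last at 0), move window start to 1
  Position 4 ('a'): window [1,4] length 4
  Position 5 ('b'): window [1,5] length 5 -- new best
  Position 6 ('h'): repeat (last at 2), move window start to 3
  Position 6 ('h'): window [3,6] length 4
  Position 7 ('g'): repeat (last at 3), move window start to 4
  Position 7 ('g'): window [4,7] length 4
  Position 8 ('d'): window [4,8] length 5
  Position 9 ('e'): window [4,9] length 6 -- new best
  Position 10 ('f'): window [4,10] length 7 -- new best
  Position 11 ('a'): repeat (last at 4), move window start to 5
  Position 11 ('a'): window [5,11] length 7
Longest substring with no repeats: "abhgdef" with length 7

7


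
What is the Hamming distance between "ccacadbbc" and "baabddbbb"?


Comparing "ccacadbbc" and "baabddbbb" position by position:
  Position 0: 'c' vs 'b' => differ
  Position 1: 'c' vs 'a' => differ
  Position 2: 'a' vs 'a' => same
  Position 3: 'c' vs 'b' => differ
  Position 4: 'a' vs 'd' => differ
  Position 5: 'd' vs 'd' => same
  Position 6: 'b' vs 'b' => same
  Position 7: 'b' vs 'b' => same
  Position 8: 'c' vs 'b' => differ
Total differences (Hamming distance): 5

5


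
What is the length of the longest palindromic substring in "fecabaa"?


Input: "fecabaa"
Checking substrings for palindromes:
  [3:6] "aba" (len 3) => palindrome
  [5:7] "aa" (len 2) => palindrome
Longest palindromic substring: "aba" with length 3

3


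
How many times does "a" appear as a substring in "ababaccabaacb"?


Searching for "a" in "ababaccabaacb"
Scanning each position:
  Position 0: "a" => MATCH
  Position 1: "b" => no
  Position 2: "a" => MATCH
  Position 3: "b" => no
  Position 4: "a" => MATCH
  Position 5: "c" => no
  Position 6: "c" => no
  Position 7: "a" => MATCH
  Position 8: "b" => no
  Position 9: "a" => MATCH
  Position 10: "a" => MATCH
  Position 11: "c" => no
  Position 12: "b" => no
Total occurrences: 6

6


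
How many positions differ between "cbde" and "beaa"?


Comparing "cbde" and "beaa" position by position:
  Position 0: 'c' vs 'b' => DIFFER
  Position 1: 'b' vs 'e' => DIFFER
  Position 2: 'd' vs 'a' => DIFFER
  Position 3: 'e' vs 'a' => DIFFER
Positions that differ: 4

4


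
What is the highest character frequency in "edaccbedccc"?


Input: edaccbedccc
Character counts:
  'a': 1
  'b': 1
  'c': 5
  'd': 2
  'e': 2
Maximum frequency: 5

5


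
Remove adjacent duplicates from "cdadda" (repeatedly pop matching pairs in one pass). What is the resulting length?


Input: cdadda
Stack-based adjacent duplicate removal:
  Read 'c': push. Stack: c
  Read 'd': push. Stack: cd
  Read 'a': push. Stack: cda
  Read 'd': push. Stack: cdad
  Read 'd': matches stack top 'd' => pop. Stack: cda
  Read 'a': matches stack top 'a' => pop. Stack: cd
Final stack: "cd" (length 2)

2


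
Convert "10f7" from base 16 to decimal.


Input: "10f7" in base 16
Positional expansion:
  Digit '1' (value 1) x 16^3 = 4096
  Digit '0' (value 0) x 16^2 = 0
  Digit 'f' (value 15) x 16^1 = 240
  Digit '7' (value 7) x 16^0 = 7
Sum = 4343

4343


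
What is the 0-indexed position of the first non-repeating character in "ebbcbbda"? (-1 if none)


Input: ebbcbbda
Character frequencies:
  'a': 1
  'b': 4
  'c': 1
  'd': 1
  'e': 1
Scanning left to right for freq == 1:
  Position 0 ('e'): unique! => answer = 0

0


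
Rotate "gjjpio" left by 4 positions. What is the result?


Input: "gjjpio", rotate left by 4
First 4 characters: "gjjp"
Remaining characters: "io"
Concatenate remaining + first: "io" + "gjjp" = "iogjjp"

iogjjp


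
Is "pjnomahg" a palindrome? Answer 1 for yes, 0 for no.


Input: pjnomahg
Reversed: ghamonjp
  Compare pos 0 ('p') with pos 7 ('g'): MISMATCH
  Compare pos 1 ('j') with pos 6 ('h'): MISMATCH
  Compare pos 2 ('n') with pos 5 ('a'): MISMATCH
  Compare pos 3 ('o') with pos 4 ('m'): MISMATCH
Result: not a palindrome

0


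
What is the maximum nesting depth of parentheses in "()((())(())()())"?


Input: "()((())(())()())"
Tracking depth:
  Position 0 '(': depth becomes 1
  Position 1 ')': depth becomes 0
  Position 2 '(': depth becomes 1
  Position 3 '(': depth becomes 2
  Position 4 '(': depth becomes 3
  Position 5 ')': depth becomes 2
  Position 6 ')': depth becomes 1
  Position 7 '(': depth becomes 2
  Position 8 '(': depth becomes 3
  Position 9 ')': depth becomes 2
  Position 10 ')': depth becomes 1
  Position 11 '(': depth becomes 2
  Position 12 ')': depth becomes 1
  Position 13 '(': depth becomes 2
  Position 14 ')': depth becomes 1
  Position 15 ')': depth becomes 0
Maximum depth reached: 3

3


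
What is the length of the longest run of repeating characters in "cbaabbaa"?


Input: "cbaabbaa"
Scanning for longest run:
  Position 1 ('b'): new char, reset run to 1
  Position 2 ('a'): new char, reset run to 1
  Position 3 ('a'): continues run of 'a', length=2
  Position 4 ('b'): new char, reset run to 1
  Position 5 ('b'): continues run of 'b', length=2
  Position 6 ('a'): new char, reset run to 1
  Position 7 ('a'): continues run of 'a', length=2
Longest run: 'a' with length 2

2


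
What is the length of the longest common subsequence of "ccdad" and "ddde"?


LCS of "ccdad" and "ddde"
DP table:
           d    d    d    e
      0    0    0    0    0
  c   0    0    0    0    0
  c   0    0    0    0    0
  d   0    1    1    1    1
  a   0    1    1    1    1
  d   0    1    2    2    2
LCS length = dp[5][4] = 2

2


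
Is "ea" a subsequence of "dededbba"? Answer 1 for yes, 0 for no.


Check if "ea" is a subsequence of "dededbba"
Greedy scan:
  Position 0 ('d'): no match needed
  Position 1 ('e'): matches sub[0] = 'e'
  Position 2 ('d'): no match needed
  Position 3 ('e'): no match needed
  Position 4 ('d'): no match needed
  Position 5 ('b'): no match needed
  Position 6 ('b'): no match needed
  Position 7 ('a'): matches sub[1] = 'a'
All 2 characters matched => is a subsequence

1


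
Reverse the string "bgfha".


Input: bgfha
Reading characters right to left:
  Position 4: 'a'
  Position 3: 'h'
  Position 2: 'f'
  Position 1: 'g'
  Position 0: 'b'
Reversed: ahfgb

ahfgb


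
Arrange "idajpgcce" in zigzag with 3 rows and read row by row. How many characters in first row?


Zigzag "idajpgcce" into 3 rows:
Placing characters:
  'i' => row 0
  'd' => row 1
  'a' => row 2
  'j' => row 1
  'p' => row 0
  'g' => row 1
  'c' => row 2
  'c' => row 1
  'e' => row 0
Rows:
  Row 0: "ipe"
  Row 1: "djgc"
  Row 2: "ac"
First row length: 3

3


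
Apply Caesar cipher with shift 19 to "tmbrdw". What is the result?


Caesar cipher: shift "tmbrdw" by 19
  't' (pos 19) + 19 = pos 12 = 'm'
  'm' (pos 12) + 19 = pos 5 = 'f'
  'b' (pos 1) + 19 = pos 20 = 'u'
  'r' (pos 17) + 19 = pos 10 = 'k'
  'd' (pos 3) + 19 = pos 22 = 'w'
  'w' (pos 22) + 19 = pos 15 = 'p'
Result: mfukwp

mfukwp


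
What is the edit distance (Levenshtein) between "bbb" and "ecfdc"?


Computing edit distance: "bbb" -> "ecfdc"
DP table:
           e    c    f    d    c
      0    1    2    3    4    5
  b   1    1    2    3    4    5
  b   2    2    2    3    4    5
  b   3    3    3    3    4    5
Edit distance = dp[3][5] = 5

5


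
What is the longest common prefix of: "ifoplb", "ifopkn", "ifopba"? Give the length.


Words: ifoplb, ifopkn, ifopba
  Position 0: all 'i' => match
  Position 1: all 'f' => match
  Position 2: all 'o' => match
  Position 3: all 'p' => match
  Position 4: ('l', 'k', 'b') => mismatch, stop
LCP = "ifop" (length 4)

4


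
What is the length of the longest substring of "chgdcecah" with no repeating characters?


Input: "chgdcecah"
Sliding window (track last position of each char):
  Position 0 ('c'): window [0,0] length 1 -- new best
  Position 1 ('h'): window [0,1] length 2 -- new best
  Position 2 ('g'): window [0,2] length 3 -- new best
  Position 3 ('d'): window [0,3] length 4 -- new best
  Position 4 ('c'): repeat (last at 0), move window start to 1
  Position 4 ('c'): window [1,4] length 4
  Position 5 ('e'): window [1,5] length 5 -- new best
  Position 6 ('c'): repeat (last at 4), move window start to 5
  Position 6 ('c'): window [5,6] length 2
  Position 7 ('a'): window [5,7] length 3
  Position 8 ('h'): window [5,8] length 4
Longest substring with no repeats: "hgdce" with length 5

5


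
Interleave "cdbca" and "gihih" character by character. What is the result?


Interleaving "cdbca" and "gihih":
  Position 0: 'c' from first, 'g' from second => "cg"
  Position 1: 'd' from first, 'i' from second => "di"
  Position 2: 'b' from first, 'h' from second => "bh"
  Position 3: 'c' from first, 'i' from second => "ci"
  Position 4: 'a' from first, 'h' from second => "ah"
Result: cgdibhciah

cgdibhciah


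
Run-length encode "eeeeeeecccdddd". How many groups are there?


Input: eeeeeeecccdddd
Scanning for consecutive runs:
  Group 1: 'e' x 7 (positions 0-6)
  Group 2: 'c' x 3 (positions 7-9)
  Group 3: 'd' x 4 (positions 10-13)
Total groups: 3

3


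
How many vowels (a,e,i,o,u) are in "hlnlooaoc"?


Input: hlnlooaoc
Checking each character:
  'h' at position 0: consonant
  'l' at position 1: consonant
  'n' at position 2: consonant
  'l' at position 3: consonant
  'o' at position 4: vowel (running total: 1)
  'o' at position 5: vowel (running total: 2)
  'a' at position 6: vowel (running total: 3)
  'o' at position 7: vowel (running total: 4)
  'c' at position 8: consonant
Total vowels: 4

4


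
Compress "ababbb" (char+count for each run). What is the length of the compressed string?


Input: ababbb
Runs:
  'a' x 1 => "a1"
  'b' x 1 => "b1"
  'a' x 1 => "a1"
  'b' x 3 => "b3"
Compressed: "a1b1a1b3"
Compressed length: 8

8


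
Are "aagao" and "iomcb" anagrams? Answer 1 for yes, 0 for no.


Strings: "aagao", "iomcb"
Sorted first:  aaago
Sorted second: bcimo
Differ at position 0: 'a' vs 'b' => not anagrams

0
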